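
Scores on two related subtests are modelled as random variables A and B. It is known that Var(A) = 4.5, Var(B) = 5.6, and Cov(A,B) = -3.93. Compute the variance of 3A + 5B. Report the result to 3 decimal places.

Var(3A + 5B) = (3)²·Var(A) + (5)²·Var(B) + 2·(3)·(5)·Cov(A,B)
= 9·4.5 + 25·5.6 + 30·-3.93 = 62.6

62.600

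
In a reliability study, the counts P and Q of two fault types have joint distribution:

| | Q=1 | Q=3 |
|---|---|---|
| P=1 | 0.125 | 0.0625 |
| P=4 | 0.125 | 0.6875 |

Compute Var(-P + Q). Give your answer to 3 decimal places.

1.184

E[P] = 3.4375,  E[Q] = 2.5,  E[PQ] = 9.0625
Var(P) = 13.1875 − (3.4375)² = 1.37109375;  Var(Q) = 7 − (2.5)² = 0.75
Cov(P,Q) = 9.0625 − (3.4375)(2.5) = 0.46875
Var(-P + Q) = (-1)²·1.37109375 + (1)²·0.75 + 2·(-1)·(1)·0.46875 = 1.18359375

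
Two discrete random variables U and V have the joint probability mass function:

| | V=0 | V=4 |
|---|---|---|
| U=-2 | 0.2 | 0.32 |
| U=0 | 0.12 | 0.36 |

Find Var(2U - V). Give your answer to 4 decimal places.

E[U] = -1.04,  E[V] = 2.72,  E[UV] = -2.56
Var(U) = 2.08 − (-1.04)² = 0.9984;  Var(V) = 10.88 − (2.72)² = 3.4816
Cov(U,V) = -2.56 − (-1.04)(2.72) = 0.2688
Var(2U - V) = (2)²·0.9984 + (-1)²·3.4816 + 2·(2)·(-1)·0.2688 = 6.4

6.4000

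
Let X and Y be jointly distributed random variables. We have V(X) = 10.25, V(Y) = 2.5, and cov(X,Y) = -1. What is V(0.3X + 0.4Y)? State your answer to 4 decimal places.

V(0.3X + 0.4Y) = (0.3)²·V(X) + (0.4)²·V(Y) + 2·(0.3)·(0.4)·cov(X,Y)
= 0.09·10.25 + 0.16·2.5 + 0.24·-1 = 1.0825

1.0825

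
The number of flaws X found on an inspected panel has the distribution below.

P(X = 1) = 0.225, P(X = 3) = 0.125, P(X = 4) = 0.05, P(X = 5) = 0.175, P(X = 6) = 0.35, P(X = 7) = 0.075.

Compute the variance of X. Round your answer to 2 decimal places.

4.31

E[X] = (1)(0.225) + (3)(0.125) + (4)(0.05) + (5)(0.175) + (6)(0.35) + (7)(0.075) = 4.3
E[X²] = (1)²(0.225) + (3)²(0.125) + (4)²(0.05) + (5)²(0.175) + (6)²(0.35) + (7)²(0.075) = 22.8
Var(X) = E[X²] − (E[X])² = 22.8 − (4.3)² = 4.31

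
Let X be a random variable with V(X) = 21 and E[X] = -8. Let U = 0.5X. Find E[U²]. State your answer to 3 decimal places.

E[0.5X] = 0.5·-8 = -4
V(0.5X) = (0.5)²·21 = 5.25
E[U²] = V(U) + (E[U])² = 5.25 + (-4)² = 21.25

21.250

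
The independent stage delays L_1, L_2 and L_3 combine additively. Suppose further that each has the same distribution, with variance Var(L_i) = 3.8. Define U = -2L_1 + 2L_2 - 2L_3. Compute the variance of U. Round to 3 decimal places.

45.600

By independence, Var(U) = (-2)²Var(L_1) + (2)²Var(L_2) + (-2)²Var(L_3)
= (-2)²·3.8 + (2)²·3.8 + (-2)²·3.8 = 45.6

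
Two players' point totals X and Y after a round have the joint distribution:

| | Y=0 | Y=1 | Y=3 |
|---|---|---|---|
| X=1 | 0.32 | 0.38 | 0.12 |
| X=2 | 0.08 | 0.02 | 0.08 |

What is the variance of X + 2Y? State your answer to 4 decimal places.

E[X] = 1.18,  E[Y] = 1,  E[XY] = 1.26
Var(X) = 1.54 − (1.18)² = 0.1476;  Var(Y) = 2.2 − (1)² = 1.2
Cov(X,Y) = 1.26 − (1.18)(1) = 0.08
Var(X + 2Y) = (1)²·0.1476 + (2)²·1.2 + 2·(1)·(2)·0.08 = 5.2676

5.2676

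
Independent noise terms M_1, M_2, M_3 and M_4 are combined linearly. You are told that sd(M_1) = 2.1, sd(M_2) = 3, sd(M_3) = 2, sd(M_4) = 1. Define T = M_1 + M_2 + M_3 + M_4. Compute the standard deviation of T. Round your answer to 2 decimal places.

4.29

V(M_1) = 4.41, V(M_2) = 9, V(M_3) = 4, V(M_4) = 1
By independence, V(T) = (1)²V(M_1) + (1)²V(M_2) + (1)²V(M_3) + (1)²V(M_4)
= (1)²·4.41 + (1)²·9 + (1)²·4 + (1)²·1 = 18.41
sd(T) = √18.41 ≈ 4.29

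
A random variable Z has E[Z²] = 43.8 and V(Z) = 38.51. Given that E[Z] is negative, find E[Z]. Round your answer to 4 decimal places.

(E[Z])² = E[Z²] − V(Z) = 43.8 − 38.51 = 5.29
E[Z] = −√5.29 = -2.3

-2.3000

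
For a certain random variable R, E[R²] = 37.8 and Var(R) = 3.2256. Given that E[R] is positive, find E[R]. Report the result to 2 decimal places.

5.88

(E[R])² = E[R²] − Var(R) = 37.8 − 3.2256 = 34.5744
E[R] = √34.5744 = 5.88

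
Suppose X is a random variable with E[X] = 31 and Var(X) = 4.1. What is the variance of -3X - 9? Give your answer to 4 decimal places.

Var(-3X - 9) = (-3)²·Var(X) = 9·4.1 = 36.9

36.9000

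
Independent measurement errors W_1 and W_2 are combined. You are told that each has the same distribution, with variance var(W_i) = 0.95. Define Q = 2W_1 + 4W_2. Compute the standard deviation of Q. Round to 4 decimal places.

By independence, var(Q) = (2)²var(W_1) + (4)²var(W_2)
= (2)²·0.95 + (4)²·0.95 = 19
sd(Q) = √19 ≈ 4.3589

4.3589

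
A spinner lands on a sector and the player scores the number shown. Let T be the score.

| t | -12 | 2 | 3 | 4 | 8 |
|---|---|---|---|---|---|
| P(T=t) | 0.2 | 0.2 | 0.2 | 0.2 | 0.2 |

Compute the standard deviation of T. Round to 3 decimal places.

E[T] = (-12)(0.2) + (2)(0.2) + (3)(0.2) + (4)(0.2) + (8)(0.2) = 1
E[T²] = (-12)²(0.2) + (2)²(0.2) + (3)²(0.2) + (4)²(0.2) + (8)²(0.2) = 47.4
V(T) = E[T²] − (E[T])² = 47.4 − (1)² = 46.4
SD(T) = √46.4 ≈ 6.812

6.812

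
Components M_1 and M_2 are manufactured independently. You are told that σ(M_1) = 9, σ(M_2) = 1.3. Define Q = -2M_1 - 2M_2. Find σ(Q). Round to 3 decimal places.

var(M_1) = 81, var(M_2) = 1.69
By independence, var(Q) = (-2)²var(M_1) + (-2)²var(M_2)
= (-2)²·81 + (-2)²·1.69 = 330.76
σ(Q) = √330.76 ≈ 18.187

18.187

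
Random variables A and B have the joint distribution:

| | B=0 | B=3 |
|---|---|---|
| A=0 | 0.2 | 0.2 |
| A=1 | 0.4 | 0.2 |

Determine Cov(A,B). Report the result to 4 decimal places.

E[A] = 0.6,  E[B] = 1.2
E[AB] = 0.6
Cov(A,B) = E[AB] − E[A]E[B] = 0.6 − (0.6)(1.2) = -0.12

-0.1200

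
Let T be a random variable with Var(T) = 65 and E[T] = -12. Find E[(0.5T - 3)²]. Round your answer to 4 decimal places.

E[0.5T - 3] = 0.5·-12 − 3 = -9
Var(0.5T - 3) = (0.5)²·65 = 16.25
E[(0.5T - 3)²] = Var((0.5T - 3)) + (E[(0.5T - 3)])² = 16.25 + (-9)² = 97.25

97.2500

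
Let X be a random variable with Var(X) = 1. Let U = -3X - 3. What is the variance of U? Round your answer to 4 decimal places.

Var(-3X - 3) = (-3)²·Var(X) = 9·1 = 9

9.0000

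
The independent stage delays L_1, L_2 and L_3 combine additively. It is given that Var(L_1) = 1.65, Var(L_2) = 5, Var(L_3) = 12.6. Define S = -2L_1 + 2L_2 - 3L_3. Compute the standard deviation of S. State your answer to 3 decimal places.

11.832

By independence, Var(S) = (-2)²Var(L_1) + (2)²Var(L_2) + (-3)²Var(L_3)
= (-2)²·1.65 + (2)²·5 + (-3)²·12.6 = 140
SD(S) = √140 ≈ 11.832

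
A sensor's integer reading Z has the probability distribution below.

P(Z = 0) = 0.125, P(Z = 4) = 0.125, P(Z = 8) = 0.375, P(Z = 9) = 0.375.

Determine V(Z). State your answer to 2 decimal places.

9.11

E[Z] = (0)(0.125) + (4)(0.125) + (8)(0.375) + (9)(0.375) = 6.875
E[Z²] = (0)²(0.125) + (4)²(0.125) + (8)²(0.375) + (9)²(0.375) = 56.375
V(Z) = E[Z²] − (E[Z])² = 56.375 − (6.875)² = 9.109375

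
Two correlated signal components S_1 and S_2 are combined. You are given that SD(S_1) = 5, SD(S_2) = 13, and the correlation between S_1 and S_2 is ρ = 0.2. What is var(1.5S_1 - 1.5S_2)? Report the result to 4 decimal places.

378.0000

var(S_1) = (5)² = 25;  var(S_2) = (13)² = 169
Cov(S_1,S_2) = ρ·SD(S_1)·SD(S_2) = 0.2·5·13 = 13
var(1.5S_1 - 1.5S_2) = (1.5)²·var(S_1) + (-1.5)²·var(S_2) + 2·(1.5)·(-1.5)·Cov(S_1,S_2)
= 2.25·25 + 2.25·169 + -4.5·13 = 378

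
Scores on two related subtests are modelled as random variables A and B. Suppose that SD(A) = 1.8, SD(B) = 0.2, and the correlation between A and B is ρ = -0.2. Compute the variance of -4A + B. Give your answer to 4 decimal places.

Var(A) = (1.8)² = 3.24;  Var(B) = (0.2)² = 0.04
cov(A,B) = ρ·SD(A)·SD(B) = -0.2·1.8·0.2 = -0.072
Var(-4A + B) = (-4)²·Var(A) + (1)²·Var(B) + 2·(-4)·(1)·cov(A,B)
= 16·3.24 + 1·0.04 + -8·-0.072 = 52.456

52.4560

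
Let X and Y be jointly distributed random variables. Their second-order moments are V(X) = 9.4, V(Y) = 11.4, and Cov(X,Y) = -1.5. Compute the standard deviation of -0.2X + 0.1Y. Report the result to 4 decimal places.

0.7416

V(-0.2X + 0.1Y) = (-0.2)²·V(X) + (0.1)²·V(Y) + 2·(-0.2)·(0.1)·Cov(X,Y)
= 0.04·9.4 + 0.01·11.4 + -0.04·-1.5 = 0.55
sd(-0.2X + 0.1Y) = √0.55 ≈ 0.7416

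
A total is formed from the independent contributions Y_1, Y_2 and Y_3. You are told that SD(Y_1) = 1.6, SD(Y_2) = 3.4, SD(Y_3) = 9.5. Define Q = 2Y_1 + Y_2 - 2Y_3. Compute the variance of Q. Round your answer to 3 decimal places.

V(Y_1) = 2.56, V(Y_2) = 11.56, V(Y_3) = 90.25
By independence, V(Q) = (2)²V(Y_1) + (1)²V(Y_2) + (-2)²V(Y_3)
= (2)²·2.56 + (1)²·11.56 + (-2)²·90.25 = 382.8

382.800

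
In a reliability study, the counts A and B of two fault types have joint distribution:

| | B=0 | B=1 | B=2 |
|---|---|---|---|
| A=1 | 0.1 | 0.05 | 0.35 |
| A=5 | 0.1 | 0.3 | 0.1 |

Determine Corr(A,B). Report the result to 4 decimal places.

E[A] = 3,  E[B] = 1.25
E[AB] = 3.25
cov(A,B) = E[AB] − E[A]E[B] = 3.25 − (3)(1.25) = -0.5
var(A) = 4,  var(B) = 0.5875
ρ = -0.5 / √(4·0.5875) ≈ -0.3262

-0.3262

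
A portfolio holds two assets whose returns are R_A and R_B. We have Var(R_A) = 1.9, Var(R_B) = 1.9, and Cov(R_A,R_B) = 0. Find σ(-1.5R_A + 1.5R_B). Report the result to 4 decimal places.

2.9240

Var(-1.5R_A + 1.5R_B) = (-1.5)²·Var(R_A) + (1.5)²·Var(R_B) + 2·(-1.5)·(1.5)·Cov(R_A,R_B)
= 2.25·1.9 + 2.25·1.9 + -4.5·0 = 8.55
σ(-1.5R_A + 1.5R_B) = √8.55 ≈ 2.9240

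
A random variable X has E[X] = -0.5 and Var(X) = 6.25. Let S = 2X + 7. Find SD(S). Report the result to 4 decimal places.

5.0000

Var(2X + 7) = (2)²·6.25 = 25
SD(S) = √25 ≈ 5.0000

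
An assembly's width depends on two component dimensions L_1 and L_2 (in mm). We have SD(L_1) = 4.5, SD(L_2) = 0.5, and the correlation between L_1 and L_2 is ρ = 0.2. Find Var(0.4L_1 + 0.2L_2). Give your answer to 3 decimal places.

Var(L_1) = (4.5)² = 20.25;  Var(L_2) = (0.5)² = 0.25
Cov(L_1,L_2) = ρ·SD(L_1)·SD(L_2) = 0.2·4.5·0.5 = 0.45
Var(0.4L_1 + 0.2L_2) = (0.4)²·Var(L_1) + (0.2)²·Var(L_2) + 2·(0.4)·(0.2)·Cov(L_1,L_2)
= 0.16·20.25 + 0.04·0.25 + 0.16·0.45 = 3.322

3.322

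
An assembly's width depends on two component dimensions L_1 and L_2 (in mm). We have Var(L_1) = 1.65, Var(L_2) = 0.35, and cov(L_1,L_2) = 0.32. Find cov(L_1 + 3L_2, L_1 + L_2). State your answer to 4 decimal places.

3.9800

cov(L_1 + 3L_2, L_1 + L_2) = (1)(1)Var(L_1) + (3)(1)Var(L_2) + [(1)(1) + (3)(1)]cov(L_1,L_2)
= 1·1.65 + 3·0.35 + 4·0.32 = 3.98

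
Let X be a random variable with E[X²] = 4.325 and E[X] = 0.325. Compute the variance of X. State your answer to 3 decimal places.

V(X) = 4.325 − (0.325)² = 4.219375

4.219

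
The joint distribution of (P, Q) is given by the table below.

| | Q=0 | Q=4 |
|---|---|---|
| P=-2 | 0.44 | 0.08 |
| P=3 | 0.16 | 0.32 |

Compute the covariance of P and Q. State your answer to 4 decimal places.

E[P] = 0.4,  E[Q] = 1.6
E[PQ] = 3.2
Cov(P,Q) = E[PQ] − E[P]E[Q] = 3.2 − (0.4)(1.6) = 2.56

2.5600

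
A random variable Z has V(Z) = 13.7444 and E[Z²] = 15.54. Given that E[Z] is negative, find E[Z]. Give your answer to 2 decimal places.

(E[Z])² = E[Z²] − V(Z) = 15.54 − 13.7444 = 1.7956
E[Z] = −√1.7956 = -1.34

-1.34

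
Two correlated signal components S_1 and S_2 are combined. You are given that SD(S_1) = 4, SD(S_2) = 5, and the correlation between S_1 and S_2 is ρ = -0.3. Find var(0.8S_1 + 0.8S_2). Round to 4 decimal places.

var(S_1) = (4)² = 16;  var(S_2) = (5)² = 25
cov(S_1,S_2) = ρ·SD(S_1)·SD(S_2) = -0.3·4·5 = -6
var(0.8S_1 + 0.8S_2) = (0.8)²·var(S_1) + (0.8)²·var(S_2) + 2·(0.8)·(0.8)·cov(S_1,S_2)
= 0.64·16 + 0.64·25 + 1.28·-6 = 18.56

18.5600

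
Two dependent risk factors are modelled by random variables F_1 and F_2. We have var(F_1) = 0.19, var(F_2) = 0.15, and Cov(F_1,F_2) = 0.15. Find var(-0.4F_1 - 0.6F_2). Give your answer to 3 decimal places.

0.156

var(-0.4F_1 - 0.6F_2) = (-0.4)²·var(F_1) + (-0.6)²·var(F_2) + 2·(-0.4)·(-0.6)·Cov(F_1,F_2)
= 0.16·0.19 + 0.36·0.15 + 0.48·0.15 = 0.1564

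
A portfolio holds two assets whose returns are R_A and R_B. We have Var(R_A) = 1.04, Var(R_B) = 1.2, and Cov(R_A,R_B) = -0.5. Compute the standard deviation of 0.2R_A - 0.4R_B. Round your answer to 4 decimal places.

Var(0.2R_A - 0.4R_B) = (0.2)²·Var(R_A) + (-0.4)²·Var(R_B) + 2·(0.2)·(-0.4)·Cov(R_A,R_B)
= 0.04·1.04 + 0.16·1.2 + -0.16·-0.5 = 0.3136
SD(0.2R_A - 0.4R_B) = √0.3136 ≈ 0.5600

0.5600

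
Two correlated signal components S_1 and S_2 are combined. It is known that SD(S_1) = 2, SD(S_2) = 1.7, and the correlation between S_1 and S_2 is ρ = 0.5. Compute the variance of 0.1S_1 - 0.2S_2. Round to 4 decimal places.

V(S_1) = (2)² = 4;  V(S_2) = (1.7)² = 2.89
Cov(S_1,S_2) = ρ·SD(S_1)·SD(S_2) = 0.5·2·1.7 = 1.7
V(0.1S_1 - 0.2S_2) = (0.1)²·V(S_1) + (-0.2)²·V(S_2) + 2·(0.1)·(-0.2)·Cov(S_1,S_2)
= 0.01·4 + 0.04·2.89 + -0.04·1.7 = 0.0876

0.0876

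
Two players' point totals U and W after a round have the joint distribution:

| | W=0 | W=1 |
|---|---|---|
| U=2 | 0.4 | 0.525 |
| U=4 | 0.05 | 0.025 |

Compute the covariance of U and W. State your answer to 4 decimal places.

-0.0325

E[U] = 2.15,  E[W] = 0.55
E[UW] = 1.15
Cov(U,W) = E[UW] − E[U]E[W] = 1.15 − (2.15)(0.55) = -0.0325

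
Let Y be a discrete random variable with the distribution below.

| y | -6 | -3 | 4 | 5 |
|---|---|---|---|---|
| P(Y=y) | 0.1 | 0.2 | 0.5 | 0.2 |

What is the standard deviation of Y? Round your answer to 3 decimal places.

E[Y] = (-6)(0.1) + (-3)(0.2) + (4)(0.5) + (5)(0.2) = 1.8
E[Y²] = (-6)²(0.1) + (-3)²(0.2) + (4)²(0.5) + (5)²(0.2) = 18.4
V(Y) = E[Y²] − (E[Y])² = 18.4 − (1.8)² = 15.16
SD(Y) = √15.16 ≈ 3.894

3.894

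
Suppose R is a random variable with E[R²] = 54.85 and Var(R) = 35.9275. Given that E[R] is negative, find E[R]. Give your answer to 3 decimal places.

-4.350

(E[R])² = E[R²] − Var(R) = 54.85 − 35.9275 = 18.9225
E[R] = −√18.9225 = -4.35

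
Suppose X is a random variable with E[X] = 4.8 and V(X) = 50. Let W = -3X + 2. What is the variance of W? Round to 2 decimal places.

450.00

V(-3X + 2) = (-3)²·V(X) = 9·50 = 450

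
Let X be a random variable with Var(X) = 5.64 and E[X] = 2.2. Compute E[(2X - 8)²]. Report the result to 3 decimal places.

35.520

E[2X - 8] = 2·2.2 − 8 = -3.6
Var(2X - 8) = (2)²·5.64 = 22.56
E[(2X - 8)²] = Var((2X - 8)) + (E[(2X - 8)])² = 22.56 + (-3.6)² = 35.52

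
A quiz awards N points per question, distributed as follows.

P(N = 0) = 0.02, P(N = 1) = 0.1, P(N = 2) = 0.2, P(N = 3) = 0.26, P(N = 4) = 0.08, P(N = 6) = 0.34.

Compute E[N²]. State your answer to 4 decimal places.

16.7600

E[N²] = (0)²(0.02) + (1)²(0.1) + (2)²(0.2) + (3)²(0.26) + (4)²(0.08) + (6)²(0.34) = 16.76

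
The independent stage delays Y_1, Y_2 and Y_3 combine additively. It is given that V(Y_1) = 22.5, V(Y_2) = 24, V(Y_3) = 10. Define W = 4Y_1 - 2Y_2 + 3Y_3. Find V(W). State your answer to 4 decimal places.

546.0000

By independence, V(W) = (4)²V(Y_1) + (-2)²V(Y_2) + (3)²V(Y_3)
= (4)²·22.5 + (-2)²·24 + (3)²·10 = 546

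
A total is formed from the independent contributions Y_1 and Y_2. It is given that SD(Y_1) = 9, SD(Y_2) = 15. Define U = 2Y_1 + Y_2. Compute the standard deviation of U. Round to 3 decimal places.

23.431

V(Y_1) = 81, V(Y_2) = 225
By independence, V(U) = (2)²V(Y_1) + (1)²V(Y_2)
= (2)²·81 + (1)²·225 = 549
SD(U) = √549 ≈ 23.431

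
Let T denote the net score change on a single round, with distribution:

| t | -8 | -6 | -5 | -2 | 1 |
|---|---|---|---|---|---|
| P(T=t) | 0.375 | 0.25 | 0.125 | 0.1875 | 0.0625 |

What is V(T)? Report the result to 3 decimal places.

7.371

E[T] = (-8)(0.375) + (-6)(0.25) + (-5)(0.125) + (-2)(0.1875) + (1)(0.0625) = -5.4375
E[T²] = (-8)²(0.375) + (-6)²(0.25) + (-5)²(0.125) + (-2)²(0.1875) + (1)²(0.0625) = 36.9375
V(T) = E[T²] − (E[T])² = 36.9375 − (-5.4375)² = 7.37109375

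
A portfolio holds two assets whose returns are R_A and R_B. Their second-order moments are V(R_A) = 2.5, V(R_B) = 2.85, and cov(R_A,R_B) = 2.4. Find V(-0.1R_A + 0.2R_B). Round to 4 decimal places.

V(-0.1R_A + 0.2R_B) = (-0.1)²·V(R_A) + (0.2)²·V(R_B) + 2·(-0.1)·(0.2)·cov(R_A,R_B)
= 0.01·2.5 + 0.04·2.85 + -0.04·2.4 = 0.043

0.0430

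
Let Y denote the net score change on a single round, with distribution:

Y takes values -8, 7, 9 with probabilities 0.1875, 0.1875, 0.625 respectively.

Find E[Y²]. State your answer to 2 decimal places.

E[Y²] = (-8)²(0.1875) + (7)²(0.1875) + (9)²(0.625) = 71.8125

71.81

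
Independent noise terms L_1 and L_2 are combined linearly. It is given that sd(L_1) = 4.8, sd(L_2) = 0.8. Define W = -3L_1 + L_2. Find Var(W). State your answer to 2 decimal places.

Var(L_1) = 23.04, Var(L_2) = 0.64
By independence, Var(W) = (-3)²Var(L_1) + (1)²Var(L_2)
= (-3)²·23.04 + (1)²·0.64 = 208

208.00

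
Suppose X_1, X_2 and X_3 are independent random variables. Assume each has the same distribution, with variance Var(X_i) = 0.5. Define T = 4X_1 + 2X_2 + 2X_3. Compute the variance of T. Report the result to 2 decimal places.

12.00

By independence, Var(T) = (4)²Var(X_1) + (2)²Var(X_2) + (2)²Var(X_3)
= (4)²·0.5 + (2)²·0.5 + (2)²·0.5 = 12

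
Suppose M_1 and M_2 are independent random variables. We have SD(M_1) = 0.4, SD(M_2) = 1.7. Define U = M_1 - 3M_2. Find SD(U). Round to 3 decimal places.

5.116

Var(M_1) = 0.16, Var(M_2) = 2.89
By independence, Var(U) = (1)²Var(M_1) + (-3)²Var(M_2)
= (1)²·0.16 + (-3)²·2.89 = 26.17
SD(U) = √26.17 ≈ 5.116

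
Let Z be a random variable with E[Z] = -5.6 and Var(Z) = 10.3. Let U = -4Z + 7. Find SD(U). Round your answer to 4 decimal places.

12.8374

Var(-4Z + 7) = (-4)²·10.3 = 164.8
SD(U) = √164.8 ≈ 12.8374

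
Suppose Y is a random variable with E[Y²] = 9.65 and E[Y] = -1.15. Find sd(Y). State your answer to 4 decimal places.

2.8857

V(Y) = 9.65 − (-1.15)² = 8.3275
sd(Y) = √8.3275 ≈ 2.8857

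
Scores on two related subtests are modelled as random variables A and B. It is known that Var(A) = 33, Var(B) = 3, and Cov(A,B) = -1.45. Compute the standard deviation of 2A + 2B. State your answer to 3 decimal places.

11.507

Var(2A + 2B) = (2)²·Var(A) + (2)²·Var(B) + 2·(2)·(2)·Cov(A,B)
= 4·33 + 4·3 + 8·-1.45 = 132.4
SD(2A + 2B) = √132.4 ≈ 11.507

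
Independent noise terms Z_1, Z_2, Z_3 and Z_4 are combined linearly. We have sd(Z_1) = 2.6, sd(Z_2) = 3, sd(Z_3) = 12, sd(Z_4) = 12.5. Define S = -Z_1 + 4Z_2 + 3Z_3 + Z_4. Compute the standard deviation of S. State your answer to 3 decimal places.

40.038

V(Z_1) = 6.76, V(Z_2) = 9, V(Z_3) = 144, V(Z_4) = 156.25
By independence, V(S) = (-1)²V(Z_1) + (4)²V(Z_2) + (3)²V(Z_3) + (1)²V(Z_4)
= (-1)²·6.76 + (4)²·9 + (3)²·144 + (1)²·156.25 = 1603.01
sd(S) = √1603.01 ≈ 40.038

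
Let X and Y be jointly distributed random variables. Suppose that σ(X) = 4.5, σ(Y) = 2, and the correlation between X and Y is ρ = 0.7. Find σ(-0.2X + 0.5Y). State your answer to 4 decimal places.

0.7416

V(X) = (4.5)² = 20.25;  V(Y) = (2)² = 4
cov(X,Y) = ρ·σ(X)·σ(Y) = 0.7·4.5·2 = 6.3
V(-0.2X + 0.5Y) = (-0.2)²·V(X) + (0.5)²·V(Y) + 2·(-0.2)·(0.5)·cov(X,Y)
= 0.04·20.25 + 0.25·4 + -0.2·6.3 = 0.55
σ(-0.2X + 0.5Y) = √0.55 ≈ 0.7416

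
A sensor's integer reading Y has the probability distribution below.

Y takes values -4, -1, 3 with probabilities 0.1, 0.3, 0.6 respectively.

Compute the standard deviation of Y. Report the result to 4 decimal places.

2.4678

E[Y] = (-4)(0.1) + (-1)(0.3) + (3)(0.6) = 1.1
E[Y²] = (-4)²(0.1) + (-1)²(0.3) + (3)²(0.6) = 7.3
Var(Y) = E[Y²] − (E[Y])² = 7.3 − (1.1)² = 6.09
σ(Y) = √6.09 ≈ 2.4678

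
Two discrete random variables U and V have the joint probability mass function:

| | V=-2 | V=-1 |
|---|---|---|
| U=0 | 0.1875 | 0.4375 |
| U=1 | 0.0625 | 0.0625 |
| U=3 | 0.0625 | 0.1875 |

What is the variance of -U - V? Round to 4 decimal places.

1.8711

E[U] = 0.875,  E[V] = -1.3125,  E[UV] = -1.125
Var(U) = 2.375 − (0.875)² = 1.609375;  Var(V) = 1.9375 − (-1.3125)² = 0.21484375
Cov(U,V) = -1.125 − (0.875)(-1.3125) = 0.0234375
Var(-U - V) = (-1)²·1.609375 + (-1)²·0.21484375 + 2·(-1)·(-1)·0.0234375 = 1.87109375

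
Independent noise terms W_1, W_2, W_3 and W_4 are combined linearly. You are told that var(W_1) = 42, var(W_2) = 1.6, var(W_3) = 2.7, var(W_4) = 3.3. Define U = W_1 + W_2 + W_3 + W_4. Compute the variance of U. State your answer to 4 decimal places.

49.6000

By independence, var(U) = (1)²var(W_1) + (1)²var(W_2) + (1)²var(W_3) + (1)²var(W_4)
= (1)²·42 + (1)²·1.6 + (1)²·2.7 + (1)²·3.3 = 49.6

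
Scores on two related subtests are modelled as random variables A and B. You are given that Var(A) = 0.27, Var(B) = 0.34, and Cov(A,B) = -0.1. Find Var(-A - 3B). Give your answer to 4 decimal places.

2.7300

Var(-A - 3B) = (-1)²·Var(A) + (-3)²·Var(B) + 2·(-1)·(-3)·Cov(A,B)
= 1·0.27 + 9·0.34 + 6·-0.1 = 2.73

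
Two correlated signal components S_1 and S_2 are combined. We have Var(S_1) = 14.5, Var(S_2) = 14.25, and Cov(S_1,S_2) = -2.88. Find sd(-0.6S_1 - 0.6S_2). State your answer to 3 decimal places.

2.877

Var(-0.6S_1 - 0.6S_2) = (-0.6)²·Var(S_1) + (-0.6)²·Var(S_2) + 2·(-0.6)·(-0.6)·Cov(S_1,S_2)
= 0.36·14.5 + 0.36·14.25 + 0.72·-2.88 = 8.2764
sd(-0.6S_1 - 0.6S_2) = √8.2764 ≈ 2.877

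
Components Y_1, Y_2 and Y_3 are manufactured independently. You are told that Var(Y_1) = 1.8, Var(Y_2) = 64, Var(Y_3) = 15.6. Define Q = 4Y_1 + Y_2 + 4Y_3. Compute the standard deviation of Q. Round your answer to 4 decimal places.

By independence, Var(Q) = (4)²Var(Y_1) + (1)²Var(Y_2) + (4)²Var(Y_3)
= (4)²·1.8 + (1)²·64 + (4)²·15.6 = 342.4
SD(Q) = √342.4 ≈ 18.5041

18.5041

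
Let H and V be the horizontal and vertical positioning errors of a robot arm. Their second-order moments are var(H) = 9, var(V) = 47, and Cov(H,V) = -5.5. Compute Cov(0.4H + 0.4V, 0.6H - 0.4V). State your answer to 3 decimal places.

-5.800

Cov(0.4H + 0.4V, 0.6H - 0.4V) = (0.4)(0.6)var(H) + (0.4)(-0.4)var(V) + [(0.4)(-0.4) + (0.4)(0.6)]Cov(H,V)
= 0.24·9 + -0.16·47 + 0.08·-5.5 = -5.8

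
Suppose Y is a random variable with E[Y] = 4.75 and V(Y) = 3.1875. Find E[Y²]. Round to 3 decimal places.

E[Y²] = V(Y) + (E[Y])² = 3.1875 + (4.75)² = 25.75

25.750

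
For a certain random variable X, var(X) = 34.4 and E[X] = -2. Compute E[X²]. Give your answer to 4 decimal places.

E[X²] = var(X) + (E[X])² = 34.4 + (-2)² = 38.4

38.4000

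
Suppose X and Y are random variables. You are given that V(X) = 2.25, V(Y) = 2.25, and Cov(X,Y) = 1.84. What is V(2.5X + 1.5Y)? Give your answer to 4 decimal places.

V(2.5X + 1.5Y) = (2.5)²·V(X) + (1.5)²·V(Y) + 2·(2.5)·(1.5)·Cov(X,Y)
= 6.25·2.25 + 2.25·2.25 + 7.5·1.84 = 32.925

32.9250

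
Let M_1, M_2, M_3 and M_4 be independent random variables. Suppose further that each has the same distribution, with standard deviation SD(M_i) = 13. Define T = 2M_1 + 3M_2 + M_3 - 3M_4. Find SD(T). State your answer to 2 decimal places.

var(M_i) = (13)² = 169
By independence, var(T) = (2)²var(M_1) + (3)²var(M_2) + (1)²var(M_3) + (-3)²var(M_4)
= (2)²·169 + (3)²·169 + (1)²·169 + (-3)²·169 = 3887
SD(T) = √3887 ≈ 62.35

62.35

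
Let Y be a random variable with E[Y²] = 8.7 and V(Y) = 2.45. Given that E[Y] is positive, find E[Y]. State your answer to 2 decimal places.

(E[Y])² = E[Y²] − V(Y) = 8.7 − 2.45 = 6.25
E[Y] = √6.25 = 2.5

2.50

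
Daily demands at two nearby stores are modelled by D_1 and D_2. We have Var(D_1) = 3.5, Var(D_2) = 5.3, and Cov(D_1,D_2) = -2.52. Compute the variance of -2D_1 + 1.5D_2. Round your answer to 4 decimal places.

Var(-2D_1 + 1.5D_2) = (-2)²·Var(D_1) + (1.5)²·Var(D_2) + 2·(-2)·(1.5)·Cov(D_1,D_2)
= 4·3.5 + 2.25·5.3 + -6·-2.52 = 41.045

41.0450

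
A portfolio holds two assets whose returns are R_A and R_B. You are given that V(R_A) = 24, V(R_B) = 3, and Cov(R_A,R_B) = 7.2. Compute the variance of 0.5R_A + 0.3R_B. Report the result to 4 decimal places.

8.4300

V(0.5R_A + 0.3R_B) = (0.5)²·V(R_A) + (0.3)²·V(R_B) + 2·(0.5)·(0.3)·Cov(R_A,R_B)
= 0.25·24 + 0.09·3 + 0.3·7.2 = 8.43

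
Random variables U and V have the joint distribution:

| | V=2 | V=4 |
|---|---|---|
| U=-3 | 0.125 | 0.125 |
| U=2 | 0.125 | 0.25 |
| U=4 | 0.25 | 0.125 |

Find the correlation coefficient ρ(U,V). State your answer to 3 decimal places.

E[U] = 1.5,  E[V] = 3
E[UV] = 4.25
Cov(U,V) = E[UV] − E[U]E[V] = 4.25 − (1.5)(3) = -0.25
var(U) = 7.5,  var(V) = 1
ρ = -0.25 / √(7.5·1) ≈ -0.091

-0.091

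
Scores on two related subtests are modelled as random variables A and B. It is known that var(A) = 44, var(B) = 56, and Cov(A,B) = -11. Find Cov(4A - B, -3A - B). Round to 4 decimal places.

Cov(4A - B, -3A - B) = (4)(-3)var(A) + (-1)(-1)var(B) + [(4)(-1) + (-1)(-3)]Cov(A,B)
= -12·44 + 1·56 + -1·-11 = -461

-461.0000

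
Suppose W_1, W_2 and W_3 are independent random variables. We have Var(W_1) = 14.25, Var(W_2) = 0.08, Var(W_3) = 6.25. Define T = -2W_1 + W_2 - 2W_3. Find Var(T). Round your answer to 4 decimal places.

82.0800

By independence, Var(T) = (-2)²Var(W_1) + (1)²Var(W_2) + (-2)²Var(W_3)
= (-2)²·14.25 + (1)²·0.08 + (-2)²·6.25 = 82.08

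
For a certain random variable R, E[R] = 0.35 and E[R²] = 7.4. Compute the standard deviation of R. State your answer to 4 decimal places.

Var(R) = 7.4 − (0.35)² = 7.2775
sd(R) = √7.2775 ≈ 2.6977

2.6977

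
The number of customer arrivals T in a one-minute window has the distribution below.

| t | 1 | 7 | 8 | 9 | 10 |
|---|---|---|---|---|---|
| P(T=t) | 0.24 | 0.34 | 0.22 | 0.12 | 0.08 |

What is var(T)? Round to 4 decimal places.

E[T] = (1)(0.24) + (7)(0.34) + (8)(0.22) + (9)(0.12) + (10)(0.08) = 6.26
E[T²] = (1)²(0.24) + (7)²(0.34) + (8)²(0.22) + (9)²(0.12) + (10)²(0.08) = 48.7
var(T) = E[T²] − (E[T])² = 48.7 − (6.26)² = 9.5124

9.5124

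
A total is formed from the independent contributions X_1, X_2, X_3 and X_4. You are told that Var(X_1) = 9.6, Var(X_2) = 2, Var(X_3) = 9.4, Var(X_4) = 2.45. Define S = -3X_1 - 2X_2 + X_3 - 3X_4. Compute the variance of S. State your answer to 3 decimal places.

By independence, Var(S) = (-3)²Var(X_1) + (-2)²Var(X_2) + (1)²Var(X_3) + (-3)²Var(X_4)
= (-3)²·9.6 + (-2)²·2 + (1)²·9.4 + (-3)²·2.45 = 125.85

125.850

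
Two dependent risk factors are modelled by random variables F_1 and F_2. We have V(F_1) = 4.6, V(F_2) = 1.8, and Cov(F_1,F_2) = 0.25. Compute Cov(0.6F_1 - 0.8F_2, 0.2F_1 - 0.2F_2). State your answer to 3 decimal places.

0.770

Cov(0.6F_1 - 0.8F_2, 0.2F_1 - 0.2F_2) = (0.6)(0.2)V(F_1) + (-0.8)(-0.2)V(F_2) + [(0.6)(-0.2) + (-0.8)(0.2)]Cov(F_1,F_2)
= 0.12·4.6 + 0.16·1.8 + -0.28·0.25 = 0.77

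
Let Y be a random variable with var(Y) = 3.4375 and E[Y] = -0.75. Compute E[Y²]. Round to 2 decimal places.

E[Y²] = var(Y) + (E[Y])² = 3.4375 + (-0.75)² = 4

4.00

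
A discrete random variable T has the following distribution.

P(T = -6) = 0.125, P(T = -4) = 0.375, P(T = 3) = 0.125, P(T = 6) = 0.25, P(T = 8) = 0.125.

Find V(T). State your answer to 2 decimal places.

E[T] = (-6)(0.125) + (-4)(0.375) + (3)(0.125) + (6)(0.25) + (8)(0.125) = 0.625
E[T²] = (-6)²(0.125) + (-4)²(0.375) + (3)²(0.125) + (6)²(0.25) + (8)²(0.125) = 28.625
V(T) = E[T²] − (E[T])² = 28.625 − (0.625)² = 28.234375

28.23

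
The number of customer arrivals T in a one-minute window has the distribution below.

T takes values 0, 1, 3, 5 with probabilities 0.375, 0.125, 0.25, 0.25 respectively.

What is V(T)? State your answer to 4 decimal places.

E[T] = (0)(0.375) + (1)(0.125) + (3)(0.25) + (5)(0.25) = 2.125
E[T²] = (0)²(0.375) + (1)²(0.125) + (3)²(0.25) + (5)²(0.25) = 8.625
V(T) = E[T²] − (E[T])² = 8.625 − (2.125)² = 4.109375

4.1094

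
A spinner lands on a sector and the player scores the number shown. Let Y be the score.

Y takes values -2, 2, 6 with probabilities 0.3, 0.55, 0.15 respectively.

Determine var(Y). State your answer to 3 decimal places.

6.840

E[Y] = (-2)(0.3) + (2)(0.55) + (6)(0.15) = 1.4
E[Y²] = (-2)²(0.3) + (2)²(0.55) + (6)²(0.15) = 8.8
var(Y) = E[Y²] − (E[Y])² = 8.8 − (1.4)² = 6.84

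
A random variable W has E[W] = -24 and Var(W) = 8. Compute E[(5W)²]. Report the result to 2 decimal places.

E[5W] = 5·-24 = -120
Var(5W) = (5)²·8 = 200
E[(5W)²] = Var((5W)) + (E[(5W)])² = 200 + (-120)² = 14600

14600.00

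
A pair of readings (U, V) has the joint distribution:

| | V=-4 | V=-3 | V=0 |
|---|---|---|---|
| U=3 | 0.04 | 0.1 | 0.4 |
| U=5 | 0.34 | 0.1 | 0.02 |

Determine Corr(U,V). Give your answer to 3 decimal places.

E[U] = 3.92,  E[V] = -2.12
E[UV] = -9.68
cov(U,V) = E[UV] − E[U]E[V] = -9.68 − (3.92)(-2.12) = -1.3696
Var(U) = 0.9936,  Var(V) = 3.3856
ρ = -1.3696 / √(0.9936·3.3856) ≈ -0.747

-0.747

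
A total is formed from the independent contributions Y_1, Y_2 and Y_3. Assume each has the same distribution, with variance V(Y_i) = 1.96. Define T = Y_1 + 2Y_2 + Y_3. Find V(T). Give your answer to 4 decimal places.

11.7600

By independence, V(T) = (1)²V(Y_1) + (2)²V(Y_2) + (1)²V(Y_3)
= (1)²·1.96 + (2)²·1.96 + (1)²·1.96 = 11.76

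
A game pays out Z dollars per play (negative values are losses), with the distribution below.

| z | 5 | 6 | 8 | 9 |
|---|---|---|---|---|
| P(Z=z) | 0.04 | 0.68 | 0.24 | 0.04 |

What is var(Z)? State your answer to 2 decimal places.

1.05

E[Z] = (5)(0.04) + (6)(0.68) + (8)(0.24) + (9)(0.04) = 6.56
E[Z²] = (5)²(0.04) + (6)²(0.68) + (8)²(0.24) + (9)²(0.04) = 44.08
var(Z) = E[Z²] − (E[Z])² = 44.08 − (6.56)² = 1.0464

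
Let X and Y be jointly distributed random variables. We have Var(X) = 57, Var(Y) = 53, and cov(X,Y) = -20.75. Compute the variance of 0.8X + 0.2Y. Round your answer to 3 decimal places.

Var(0.8X + 0.2Y) = (0.8)²·Var(X) + (0.2)²·Var(Y) + 2·(0.8)·(0.2)·cov(X,Y)
= 0.64·57 + 0.04·53 + 0.32·-20.75 = 31.96

31.960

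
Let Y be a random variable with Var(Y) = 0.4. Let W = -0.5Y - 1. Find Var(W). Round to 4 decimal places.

Var(-0.5Y - 1) = (-0.5)²·Var(Y) = 0.25·0.4 = 0.1

0.1000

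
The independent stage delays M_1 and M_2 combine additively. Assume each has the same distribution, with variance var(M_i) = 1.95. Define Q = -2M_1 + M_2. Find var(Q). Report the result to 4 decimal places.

By independence, var(Q) = (-2)²var(M_1) + (1)²var(M_2)
= (-2)²·1.95 + (1)²·1.95 = 9.75

9.7500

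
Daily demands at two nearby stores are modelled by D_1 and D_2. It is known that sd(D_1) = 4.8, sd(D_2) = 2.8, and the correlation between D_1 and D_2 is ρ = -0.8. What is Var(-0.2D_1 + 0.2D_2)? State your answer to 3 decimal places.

2.095

Var(D_1) = (4.8)² = 23.04;  Var(D_2) = (2.8)² = 7.84
Cov(D_1,D_2) = ρ·sd(D_1)·sd(D_2) = -0.8·4.8·2.8 = -10.752
Var(-0.2D_1 + 0.2D_2) = (-0.2)²·Var(D_1) + (0.2)²·Var(D_2) + 2·(-0.2)·(0.2)·Cov(D_1,D_2)
= 0.04·23.04 + 0.04·7.84 + -0.08·-10.752 = 2.09536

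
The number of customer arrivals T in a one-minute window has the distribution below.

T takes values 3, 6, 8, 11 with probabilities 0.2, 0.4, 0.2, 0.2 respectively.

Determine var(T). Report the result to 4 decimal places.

E[T] = (3)(0.2) + (6)(0.4) + (8)(0.2) + (11)(0.2) = 6.8
E[T²] = (3)²(0.2) + (6)²(0.4) + (8)²(0.2) + (11)²(0.2) = 53.2
var(T) = E[T²] − (E[T])² = 53.2 − (6.8)² = 6.96

6.9600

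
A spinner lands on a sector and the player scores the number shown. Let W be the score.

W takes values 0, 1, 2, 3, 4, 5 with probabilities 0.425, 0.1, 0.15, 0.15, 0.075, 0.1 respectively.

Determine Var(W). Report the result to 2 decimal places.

3.03

E[W] = (0)(0.425) + (1)(0.1) + (2)(0.15) + (3)(0.15) + (4)(0.075) + (5)(0.1) = 1.65
E[W²] = (0)²(0.425) + (1)²(0.1) + (2)²(0.15) + (3)²(0.15) + (4)²(0.075) + (5)²(0.1) = 5.75
Var(W) = E[W²] − (E[W])² = 5.75 − (1.65)² = 3.0275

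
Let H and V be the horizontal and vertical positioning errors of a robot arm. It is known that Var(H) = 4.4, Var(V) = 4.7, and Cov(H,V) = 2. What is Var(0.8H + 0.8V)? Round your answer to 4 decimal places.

Var(0.8H + 0.8V) = (0.8)²·Var(H) + (0.8)²·Var(V) + 2·(0.8)·(0.8)·Cov(H,V)
= 0.64·4.4 + 0.64·4.7 + 1.28·2 = 8.384

8.3840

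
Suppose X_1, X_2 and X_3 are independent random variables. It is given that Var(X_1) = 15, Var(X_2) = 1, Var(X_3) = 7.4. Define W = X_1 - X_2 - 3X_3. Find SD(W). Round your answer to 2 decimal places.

By independence, Var(W) = (1)²Var(X_1) + (-1)²Var(X_2) + (-3)²Var(X_3)
= (1)²·15 + (-1)²·1 + (-3)²·7.4 = 82.6
SD(W) = √82.6 ≈ 9.09

9.09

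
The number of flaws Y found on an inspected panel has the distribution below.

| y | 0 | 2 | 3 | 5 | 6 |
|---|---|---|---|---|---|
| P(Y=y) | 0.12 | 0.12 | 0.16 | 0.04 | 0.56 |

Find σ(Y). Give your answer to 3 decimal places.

2.182

E[Y] = (0)(0.12) + (2)(0.12) + (3)(0.16) + (5)(0.04) + (6)(0.56) = 4.28
E[Y²] = (0)²(0.12) + (2)²(0.12) + (3)²(0.16) + (5)²(0.04) + (6)²(0.56) = 23.08
V(Y) = E[Y²] − (E[Y])² = 23.08 − (4.28)² = 4.7616
σ(Y) = √4.7616 ≈ 2.182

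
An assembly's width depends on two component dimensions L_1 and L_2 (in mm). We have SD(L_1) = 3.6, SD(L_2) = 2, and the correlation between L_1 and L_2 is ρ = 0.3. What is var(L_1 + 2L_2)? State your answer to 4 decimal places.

37.6000

var(L_1) = (3.6)² = 12.96;  var(L_2) = (2)² = 4
Cov(L_1,L_2) = ρ·SD(L_1)·SD(L_2) = 0.3·3.6·2 = 2.16
var(L_1 + 2L_2) = (1)²·var(L_1) + (2)²·var(L_2) + 2·(1)·(2)·Cov(L_1,L_2)
= 1·12.96 + 4·4 + 4·2.16 = 37.6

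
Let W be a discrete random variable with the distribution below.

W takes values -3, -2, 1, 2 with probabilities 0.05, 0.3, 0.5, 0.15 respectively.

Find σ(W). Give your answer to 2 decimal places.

E[W] = (-3)(0.05) + (-2)(0.3) + (1)(0.5) + (2)(0.15) = 0.05
E[W²] = (-3)²(0.05) + (-2)²(0.3) + (1)²(0.5) + (2)²(0.15) = 2.75
var(W) = E[W²] − (E[W])² = 2.75 − (0.05)² = 2.7475
σ(W) = √2.7475 ≈ 1.66

1.66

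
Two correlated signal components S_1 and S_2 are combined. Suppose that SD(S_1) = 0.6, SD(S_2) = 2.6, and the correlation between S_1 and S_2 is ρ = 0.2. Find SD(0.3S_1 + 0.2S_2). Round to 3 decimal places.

Var(S_1) = (0.6)² = 0.36;  Var(S_2) = (2.6)² = 6.76
Cov(S_1,S_2) = ρ·SD(S_1)·SD(S_2) = 0.2·0.6·2.6 = 0.312
Var(0.3S_1 + 0.2S_2) = (0.3)²·Var(S_1) + (0.2)²·Var(S_2) + 2·(0.3)·(0.2)·Cov(S_1,S_2)
= 0.09·0.36 + 0.04·6.76 + 0.12·0.312 = 0.34024
SD(0.3S_1 + 0.2S_2) = √0.34024 ≈ 0.583

0.583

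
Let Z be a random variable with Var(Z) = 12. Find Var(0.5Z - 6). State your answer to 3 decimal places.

3.000

Var(0.5Z - 6) = (0.5)²·Var(Z) = 0.25·12 = 3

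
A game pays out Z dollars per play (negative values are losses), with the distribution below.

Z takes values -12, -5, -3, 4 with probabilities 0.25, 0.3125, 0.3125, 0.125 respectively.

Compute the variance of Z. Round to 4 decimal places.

E[Z] = (-12)(0.25) + (-5)(0.3125) + (-3)(0.3125) + (4)(0.125) = -5
E[Z²] = (-12)²(0.25) + (-5)²(0.3125) + (-3)²(0.3125) + (4)²(0.125) = 48.625
var(Z) = E[Z²] − (E[Z])² = 48.625 − (-5)² = 23.625

23.6250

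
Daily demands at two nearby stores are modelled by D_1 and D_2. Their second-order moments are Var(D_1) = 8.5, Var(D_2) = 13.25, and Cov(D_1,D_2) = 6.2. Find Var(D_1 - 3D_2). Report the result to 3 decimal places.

Var(D_1 - 3D_2) = (1)²·Var(D_1) + (-3)²·Var(D_2) + 2·(1)·(-3)·Cov(D_1,D_2)
= 1·8.5 + 9·13.25 + -6·6.2 = 90.55

90.550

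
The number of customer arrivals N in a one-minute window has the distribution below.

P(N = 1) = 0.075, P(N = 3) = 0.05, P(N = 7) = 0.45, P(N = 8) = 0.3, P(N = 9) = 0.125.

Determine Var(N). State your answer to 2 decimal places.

4.29

E[N] = (1)(0.075) + (3)(0.05) + (7)(0.45) + (8)(0.3) + (9)(0.125) = 6.9
E[N²] = (1)²(0.075) + (3)²(0.05) + (7)²(0.45) + (8)²(0.3) + (9)²(0.125) = 51.9
Var(N) = E[N²] − (E[N])² = 51.9 − (6.9)² = 4.29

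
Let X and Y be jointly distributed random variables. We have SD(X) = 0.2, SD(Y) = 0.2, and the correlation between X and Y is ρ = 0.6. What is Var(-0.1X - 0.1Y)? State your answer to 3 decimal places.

0.001

Var(X) = (0.2)² = 0.04;  Var(Y) = (0.2)² = 0.04
Cov(X,Y) = ρ·SD(X)·SD(Y) = 0.6·0.2·0.2 = 0.024
Var(-0.1X - 0.1Y) = (-0.1)²·Var(X) + (-0.1)²·Var(Y) + 2·(-0.1)·(-0.1)·Cov(X,Y)
= 0.01·0.04 + 0.01·0.04 + 0.02·0.024 = 0.00128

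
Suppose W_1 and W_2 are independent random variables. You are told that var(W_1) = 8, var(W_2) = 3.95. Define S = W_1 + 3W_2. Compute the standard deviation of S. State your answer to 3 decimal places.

By independence, var(S) = (1)²var(W_1) + (3)²var(W_2)
= (1)²·8 + (3)²·3.95 = 43.55
σ(S) = √43.55 ≈ 6.599

6.599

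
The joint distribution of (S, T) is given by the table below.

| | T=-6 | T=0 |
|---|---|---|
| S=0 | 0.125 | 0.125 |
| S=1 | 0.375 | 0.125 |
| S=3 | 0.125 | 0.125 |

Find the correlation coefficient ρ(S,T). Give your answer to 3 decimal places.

0.059

E[S] = 1.25,  E[T] = -3.75
E[ST] = -4.5
Cov(S,T) = E[ST] − E[S]E[T] = -4.5 − (1.25)(-3.75) = 0.1875
Var(S) = 1.1875,  Var(T) = 8.4375
ρ = 0.1875 / √(1.1875·8.4375) ≈ 0.059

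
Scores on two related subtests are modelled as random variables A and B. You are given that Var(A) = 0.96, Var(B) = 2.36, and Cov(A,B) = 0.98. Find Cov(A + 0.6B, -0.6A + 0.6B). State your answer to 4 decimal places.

Cov(A + 0.6B, -0.6A + 0.6B) = (1)(-0.6)Var(A) + (0.6)(0.6)Var(B) + [(1)(0.6) + (0.6)(-0.6)]Cov(A,B)
= -0.6·0.96 + 0.36·2.36 + 0.24·0.98 = 0.5088

0.5088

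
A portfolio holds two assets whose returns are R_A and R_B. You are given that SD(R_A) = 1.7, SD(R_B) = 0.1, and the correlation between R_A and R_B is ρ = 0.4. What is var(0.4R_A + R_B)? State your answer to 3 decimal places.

0.527

var(R_A) = (1.7)² = 2.89;  var(R_B) = (0.1)² = 0.01
cov(R_A,R_B) = ρ·SD(R_A)·SD(R_B) = 0.4·1.7·0.1 = 0.068
var(0.4R_A + R_B) = (0.4)²·var(R_A) + (1)²·var(R_B) + 2·(0.4)·(1)·cov(R_A,R_B)
= 0.16·2.89 + 1·0.01 + 0.8·0.068 = 0.5268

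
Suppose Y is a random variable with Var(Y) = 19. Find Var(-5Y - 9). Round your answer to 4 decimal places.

Var(-5Y - 9) = (-5)²·Var(Y) = 25·19 = 475

475.0000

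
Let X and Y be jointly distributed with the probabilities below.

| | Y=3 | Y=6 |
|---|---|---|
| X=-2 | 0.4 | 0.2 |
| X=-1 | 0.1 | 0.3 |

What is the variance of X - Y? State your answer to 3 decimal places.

E[X] = -1.6,  E[Y] = 4.5,  E[XY] = -6.9
V(X) = 2.8 − (-1.6)² = 0.24;  V(Y) = 22.5 − (4.5)² = 2.25
Cov(X,Y) = -6.9 − (-1.6)(4.5) = 0.3
V(X - Y) = (1)²·0.24 + (-1)²·2.25 + 2·(1)·(-1)·0.3 = 1.89

1.890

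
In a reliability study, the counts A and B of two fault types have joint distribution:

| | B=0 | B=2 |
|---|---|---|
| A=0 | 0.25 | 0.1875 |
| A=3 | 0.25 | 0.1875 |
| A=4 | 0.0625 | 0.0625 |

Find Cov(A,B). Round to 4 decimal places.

0.0391

E[A] = 1.8125,  E[B] = 0.875
E[AB] = 1.625
Cov(A,B) = E[AB] − E[A]E[B] = 1.625 − (1.8125)(0.875) = 0.0390625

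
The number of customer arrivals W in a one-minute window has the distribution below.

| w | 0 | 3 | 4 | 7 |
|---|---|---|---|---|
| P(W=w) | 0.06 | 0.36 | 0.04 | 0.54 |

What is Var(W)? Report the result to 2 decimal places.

5.14

E[W] = (0)(0.06) + (3)(0.36) + (4)(0.04) + (7)(0.54) = 5.02
E[W²] = (0)²(0.06) + (3)²(0.36) + (4)²(0.04) + (7)²(0.54) = 30.34
Var(W) = E[W²] − (E[W])² = 30.34 − (5.02)² = 5.1396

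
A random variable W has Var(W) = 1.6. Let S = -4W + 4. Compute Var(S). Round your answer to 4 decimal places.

Var(-4W + 4) = (-4)²·Var(W) = 16·1.6 = 25.6

25.6000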